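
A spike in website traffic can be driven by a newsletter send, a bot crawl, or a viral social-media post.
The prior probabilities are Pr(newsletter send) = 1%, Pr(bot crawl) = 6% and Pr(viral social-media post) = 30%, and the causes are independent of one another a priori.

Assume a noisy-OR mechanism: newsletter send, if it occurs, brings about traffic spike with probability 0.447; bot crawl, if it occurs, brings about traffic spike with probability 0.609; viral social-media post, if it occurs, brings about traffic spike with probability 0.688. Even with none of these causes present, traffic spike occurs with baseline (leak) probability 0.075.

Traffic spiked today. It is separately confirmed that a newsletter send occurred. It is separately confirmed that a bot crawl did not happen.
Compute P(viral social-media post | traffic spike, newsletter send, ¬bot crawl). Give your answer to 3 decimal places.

Under noisy-OR, P(traffic spike | causes) = 1 − (1−0.075)·∏(1−qᵢ) over the active causes.
Sum P(traffic spike|·) weighted by the priors over both values of viral social-media post:
  P(traffic spike | newsletter send, ¬bot crawl) = 0.488475*0.7 + 0.840404*0.3
        = 0.341932 + 0.252121 = 0.594053
Configurations with viral social-media post contribute 0.252121, so
  P(viral social-media post | traffic spike, newsletter send, ¬bot crawl) = 0.252121 / 0.594053 ≈ 0.424

P(viral social-media post | traffic spike, newsletter send, ¬bot crawl) ≈ 0.424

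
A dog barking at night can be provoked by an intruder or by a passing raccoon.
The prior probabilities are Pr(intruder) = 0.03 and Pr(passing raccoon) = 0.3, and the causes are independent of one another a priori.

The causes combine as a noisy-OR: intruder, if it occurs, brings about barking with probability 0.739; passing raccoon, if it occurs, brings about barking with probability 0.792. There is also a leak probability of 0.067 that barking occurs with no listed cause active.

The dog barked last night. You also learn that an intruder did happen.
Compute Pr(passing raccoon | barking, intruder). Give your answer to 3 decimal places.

Pr(passing raccoon | barking, intruder) ≈ 0.350

Under noisy-OR, P(barking | causes) = 1 − (1−0.067)·∏(1−qᵢ) over the active causes.
P(barking | intruder) = 0.756487*0.7 + 0.949349*0.3 = 0.529541 + 0.284805 = 0.814346
The passing raccoon-present share is 0.949349*0.3 = 0.284805.
So P(passing raccoon | barking, intruder) = 0.284805/0.814346 ≈ 0.350.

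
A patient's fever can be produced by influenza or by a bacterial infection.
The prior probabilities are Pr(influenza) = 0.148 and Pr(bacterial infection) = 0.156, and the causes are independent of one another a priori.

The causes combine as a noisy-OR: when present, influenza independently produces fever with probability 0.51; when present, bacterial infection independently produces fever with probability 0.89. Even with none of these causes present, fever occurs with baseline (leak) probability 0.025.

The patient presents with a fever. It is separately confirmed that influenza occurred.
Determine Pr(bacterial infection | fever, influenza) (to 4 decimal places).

Under noisy-OR, P(fever | causes) = 1 − (1−0.025)·∏(1−qᵢ) over the active causes.
For the numerator, keep only bacterial infection=true terms: 0.947447*0.156 = 0.147802
Denominator P(fever | influenza): 0.52225*0.844 + 0.947447*0.156 = 0.588581
P(bacterial infection | fever, influenza) = 0.147802/0.588581 ≈ 0.2511

Pr(bacterial infection | fever, influenza) ≈ 0.2511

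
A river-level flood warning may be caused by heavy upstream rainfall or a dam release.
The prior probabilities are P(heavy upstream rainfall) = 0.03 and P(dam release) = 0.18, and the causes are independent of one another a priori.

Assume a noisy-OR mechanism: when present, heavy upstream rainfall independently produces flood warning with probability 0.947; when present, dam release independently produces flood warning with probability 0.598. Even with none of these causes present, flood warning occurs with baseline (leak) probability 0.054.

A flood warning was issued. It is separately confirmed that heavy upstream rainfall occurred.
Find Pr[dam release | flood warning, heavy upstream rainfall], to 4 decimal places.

Under noisy-OR, P(flood warning | causes) = 1 − (1−0.054)·∏(1−qᵢ) over the active causes.
Weight on dam release=true, given the evidence: 0.979845·0.18 = 0.176372
Denominator P(flood warning | heavy upstream rainfall): 0.949862·0.82 + 0.979845·0.18 = 0.955259
Posterior = 0.176372 / 0.955259 ≈ 0.1846

Pr[dam release | flood warning, heavy upstream rainfall] ≈ 0.1846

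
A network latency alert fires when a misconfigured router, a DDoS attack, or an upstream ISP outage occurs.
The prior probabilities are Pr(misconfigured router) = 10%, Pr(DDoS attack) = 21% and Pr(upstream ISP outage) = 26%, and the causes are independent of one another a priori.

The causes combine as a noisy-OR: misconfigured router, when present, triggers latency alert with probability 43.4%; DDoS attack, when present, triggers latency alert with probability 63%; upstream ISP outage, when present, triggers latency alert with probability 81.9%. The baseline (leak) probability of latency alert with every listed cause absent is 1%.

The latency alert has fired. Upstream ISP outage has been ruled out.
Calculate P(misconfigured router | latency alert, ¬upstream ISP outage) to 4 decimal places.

Under noisy-OR, P(latency alert | causes) = 1 − (1−0.01)·∏(1−qᵢ) over the active causes.
Numerator (weight on configurations with misconfigured router): 0.034733 + 0.016646 = 0.051379
The normalizing constant is 0.01·0.9·0.79 + 0.6337·0.9·0.21 + 0.43966·0.1·0.79 + 0.792674·0.1·0.21 = 0.178258
Posterior = 0.051379 / 0.178258 ≈ 0.2882

P(misconfigured router | latency alert, ¬upstream ISP outage) ≈ 0.2882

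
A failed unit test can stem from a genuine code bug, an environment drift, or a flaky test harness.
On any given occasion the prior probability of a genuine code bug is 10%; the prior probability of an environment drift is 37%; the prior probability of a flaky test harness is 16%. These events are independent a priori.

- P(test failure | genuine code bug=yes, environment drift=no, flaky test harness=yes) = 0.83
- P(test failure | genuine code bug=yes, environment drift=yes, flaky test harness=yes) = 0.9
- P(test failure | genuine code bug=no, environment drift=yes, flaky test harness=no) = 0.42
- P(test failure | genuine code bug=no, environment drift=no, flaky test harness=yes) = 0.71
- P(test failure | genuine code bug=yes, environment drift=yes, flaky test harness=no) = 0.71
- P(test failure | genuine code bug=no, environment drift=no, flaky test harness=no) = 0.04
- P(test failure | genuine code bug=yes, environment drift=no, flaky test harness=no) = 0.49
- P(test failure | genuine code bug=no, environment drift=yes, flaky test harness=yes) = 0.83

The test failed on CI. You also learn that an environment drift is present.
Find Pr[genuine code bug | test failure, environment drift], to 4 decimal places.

Pr[genuine code bug | test failure, environment drift] ≈ 0.1449

Sum P(test failure|·) weighted by the priors over the 4 (genuine code bug, flaky test harness) configurations:
  P(test failure | environment drift) = 0.42*0.9*0.84 + 0.83*0.9*0.16 + 0.71*0.1*0.84 + 0.9*0.1*0.16
        = 0.317520 + 0.119520 + 0.059640 + 0.014400 = 0.511080
Configurations with genuine code bug contribute 0.074040, so
  P(genuine code bug | test failure, environment drift) = 0.074040 / 0.511080 ≈ 0.1449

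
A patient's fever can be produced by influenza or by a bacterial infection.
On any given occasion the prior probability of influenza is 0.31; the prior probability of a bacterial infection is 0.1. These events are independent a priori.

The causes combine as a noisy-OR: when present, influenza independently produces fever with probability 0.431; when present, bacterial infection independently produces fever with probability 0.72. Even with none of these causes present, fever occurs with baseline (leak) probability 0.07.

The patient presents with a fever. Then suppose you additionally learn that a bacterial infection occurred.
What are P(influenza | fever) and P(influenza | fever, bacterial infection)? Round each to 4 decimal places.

P(influenza | fever) ≈ 0.6254; P(influenza | fever, bacterial infection) ≈ 0.3410

Under noisy-OR, P(fever | causes) = 1 − (1−0.07)·∏(1−qᵢ) over the active causes.
P(fever) = 0.07·0.69·0.9 + 0.7396·0.69·0.1 + 0.47083·0.31·0.9 + 0.851832·0.31·0.1 = 0.043470 + 0.051032 + 0.131362 + 0.026407 = 0.252271
Restricting to configurations with influenza present: 0.131362 + 0.026407 = 0.157769.
Hence the posterior is 0.157769/0.252271 ≈ 0.6254.

Now condition on the additional information:
Sum P(fever|·) weighted by the priors over both values of influenza:
  P(fever | bacterial infection) = 0.7396·0.69 + 0.851832·0.31
        = 0.510324 + 0.264068 = 0.774392
Configurations with influenza contribute 0.264068, so
  P(influenza | fever, bacterial infection) = 0.264068 / 0.774392 ≈ 0.3410
— bacterial infection explains away the evidence for influenza.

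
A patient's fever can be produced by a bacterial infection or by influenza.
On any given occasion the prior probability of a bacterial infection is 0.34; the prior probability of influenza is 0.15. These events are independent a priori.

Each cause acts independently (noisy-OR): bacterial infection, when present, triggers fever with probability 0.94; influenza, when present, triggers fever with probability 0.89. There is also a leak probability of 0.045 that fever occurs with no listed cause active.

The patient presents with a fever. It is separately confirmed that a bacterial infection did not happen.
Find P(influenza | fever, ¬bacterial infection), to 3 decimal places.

P(influenza | fever, ¬bacterial infection) ≈ 0.778

Under noisy-OR, P(fever | causes) = 1 − (1−0.045)·∏(1−qᵢ) over the active causes.
P(fever | ¬bacterial infection) = 0.045×0.85 + 0.89495×0.15 = 0.038250 + 0.134242 = 0.172492
The influenza-present share is 0.89495×0.15 = 0.134242.
P(influenza | fever, ¬bacterial infection) = 0.134242 / 0.172492 ≈ 0.778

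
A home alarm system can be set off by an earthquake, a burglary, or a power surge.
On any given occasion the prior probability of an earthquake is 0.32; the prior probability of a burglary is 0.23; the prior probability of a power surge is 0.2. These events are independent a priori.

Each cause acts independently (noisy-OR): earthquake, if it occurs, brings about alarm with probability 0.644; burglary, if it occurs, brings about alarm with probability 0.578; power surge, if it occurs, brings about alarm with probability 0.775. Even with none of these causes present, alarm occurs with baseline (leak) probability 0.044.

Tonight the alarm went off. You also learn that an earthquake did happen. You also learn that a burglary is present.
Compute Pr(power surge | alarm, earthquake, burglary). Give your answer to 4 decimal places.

Pr(power surge | alarm, earthquake, burglary) ≈ 0.2203

Under noisy-OR, P(alarm | causes) = 1 − (1−0.044)·∏(1−qᵢ) over the active causes.
Sum P(alarm|·) weighted by the priors over both values of power surge:
  P(alarm | earthquake, burglary) = 0.856378·0.8 + 0.967685·0.2
        = 0.685102 + 0.193537 = 0.878639
Configurations with power surge contribute 0.193537, so
  P(power surge | alarm, earthquake, burglary) = 0.193537 / 0.878639 ≈ 0.2203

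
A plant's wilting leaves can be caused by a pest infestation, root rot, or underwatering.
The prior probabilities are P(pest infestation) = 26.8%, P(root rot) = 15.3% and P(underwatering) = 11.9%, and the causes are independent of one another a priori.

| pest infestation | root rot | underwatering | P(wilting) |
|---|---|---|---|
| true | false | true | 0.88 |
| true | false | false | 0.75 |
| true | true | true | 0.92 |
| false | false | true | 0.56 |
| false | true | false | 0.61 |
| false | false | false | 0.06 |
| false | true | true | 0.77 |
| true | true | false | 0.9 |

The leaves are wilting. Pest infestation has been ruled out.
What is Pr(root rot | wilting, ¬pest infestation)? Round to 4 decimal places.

Pr(root rot | wilting, ¬pest infestation) ≈ 0.4874

P(wilting | ¬pest infestation) = 0.06×0.847×0.881 + 0.56×0.847×0.119 + 0.61×0.153×0.881 + 0.77×0.153×0.119 = 0.044772 + 0.056444 + 0.082224 + 0.014019 = 0.197459
Of this, 0.096243 comes from 0.082224 + 0.014019 (the root rot=true cases).
Hence the posterior is 0.096243/0.197459 ≈ 0.4874.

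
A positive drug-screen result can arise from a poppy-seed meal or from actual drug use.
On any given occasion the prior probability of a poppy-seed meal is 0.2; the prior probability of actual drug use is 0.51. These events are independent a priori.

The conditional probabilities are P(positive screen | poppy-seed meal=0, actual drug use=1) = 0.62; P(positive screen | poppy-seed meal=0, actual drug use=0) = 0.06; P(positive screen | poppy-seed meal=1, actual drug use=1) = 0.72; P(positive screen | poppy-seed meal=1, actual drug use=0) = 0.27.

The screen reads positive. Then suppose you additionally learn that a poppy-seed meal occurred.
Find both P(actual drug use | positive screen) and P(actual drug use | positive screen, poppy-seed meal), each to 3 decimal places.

P(positive screen) = 0.06*0.8*0.49 + 0.62*0.8*0.51 + 0.27*0.2*0.49 + 0.72*0.2*0.51 = 0.023520 + 0.252960 + 0.026460 + 0.073440 = 0.376380
Restricting to configurations with actual drug use present: 0.252960 + 0.073440 = 0.326400.
P(actual drug use | positive screen) = 0.326400 / 0.376380 ≈ 0.867

Now condition on the additional information:
P(positive screen | poppy-seed meal) = 0.27*0.49 + 0.72*0.51 = 0.132300 + 0.367200 = 0.499500
Restricting to configurations with actual drug use present: 0.72*0.51 = 0.367200.
So P(actual drug use | positive screen, poppy-seed meal) = 0.367200/0.499500 ≈ 0.735.

P(actual drug use | positive screen) ≈ 0.867; P(actual drug use | positive screen, poppy-seed meal) ≈ 0.735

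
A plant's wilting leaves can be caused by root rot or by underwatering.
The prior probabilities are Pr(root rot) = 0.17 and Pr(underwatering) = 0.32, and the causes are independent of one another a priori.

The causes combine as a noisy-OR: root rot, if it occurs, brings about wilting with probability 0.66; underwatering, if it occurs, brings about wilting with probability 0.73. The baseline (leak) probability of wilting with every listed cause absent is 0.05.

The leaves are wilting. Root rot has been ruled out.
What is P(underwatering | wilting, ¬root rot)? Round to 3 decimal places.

P(underwatering | wilting, ¬root rot) ≈ 0.875

Under noisy-OR, P(wilting | causes) = 1 − (1−0.05)·∏(1−qᵢ) over the active causes.
For the numerator, keep only underwatering=true terms: 0.7435*0.32 = 0.237920
Normalizer over all consistent configurations: 0.05*0.68 + 0.7435*0.32 = 0.271920
Posterior = 0.237920 / 0.271920 ≈ 0.875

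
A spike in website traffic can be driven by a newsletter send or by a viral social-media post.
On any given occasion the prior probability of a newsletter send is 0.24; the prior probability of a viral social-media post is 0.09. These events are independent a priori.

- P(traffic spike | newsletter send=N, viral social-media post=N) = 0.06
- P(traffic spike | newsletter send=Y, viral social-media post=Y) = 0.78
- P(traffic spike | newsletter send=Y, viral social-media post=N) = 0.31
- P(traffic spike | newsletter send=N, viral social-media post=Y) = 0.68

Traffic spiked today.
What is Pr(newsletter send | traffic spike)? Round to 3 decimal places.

Pr(newsletter send | traffic spike) ≈ 0.490

Numerator (weight on configurations with newsletter send): 0.067704 + 0.016848 = 0.084552
Normalizer over all consistent configurations: 0.06*0.76*0.91 + 0.68*0.76*0.09 + 0.31*0.24*0.91 + 0.78*0.24*0.09 = 0.172560
Posterior = 0.084552 / 0.172560 ≈ 0.490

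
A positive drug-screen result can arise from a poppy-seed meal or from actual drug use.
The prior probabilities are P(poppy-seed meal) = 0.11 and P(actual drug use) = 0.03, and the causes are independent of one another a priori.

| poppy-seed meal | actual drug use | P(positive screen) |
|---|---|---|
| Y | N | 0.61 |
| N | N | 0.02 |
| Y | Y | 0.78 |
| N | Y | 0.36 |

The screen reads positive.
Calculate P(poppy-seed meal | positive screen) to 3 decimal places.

P(positive screen) = 0.02·0.89·0.97 + 0.36·0.89·0.03 + 0.61·0.11·0.97 + 0.78·0.11·0.03 = 0.017266 + 0.009612 + 0.065087 + 0.002574 = 0.094539
The poppy-seed meal-present share is 0.065087 + 0.002574 = 0.067661.
P(poppy-seed meal | positive screen) = 0.067661 / 0.094539 ≈ 0.716

P(poppy-seed meal | positive screen) ≈ 0.716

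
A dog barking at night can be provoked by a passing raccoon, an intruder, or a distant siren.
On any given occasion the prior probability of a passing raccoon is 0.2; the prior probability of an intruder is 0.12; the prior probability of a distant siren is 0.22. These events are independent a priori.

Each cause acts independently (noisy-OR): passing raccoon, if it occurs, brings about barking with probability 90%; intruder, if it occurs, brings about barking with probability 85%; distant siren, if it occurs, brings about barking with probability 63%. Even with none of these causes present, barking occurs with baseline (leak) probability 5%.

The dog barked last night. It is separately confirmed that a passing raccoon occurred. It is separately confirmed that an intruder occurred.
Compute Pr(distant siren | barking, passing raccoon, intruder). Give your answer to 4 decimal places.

Pr(distant siren | barking, passing raccoon, intruder) ≈ 0.2216

Under noisy-OR, P(barking | causes) = 1 − (1−0.05)·∏(1−qᵢ) over the active causes.
Weight on distant siren=true, given the evidence: 0.994727·0.22 = 0.218840
Denominator P(barking | passing raccoon, intruder): 0.98575·0.78 + 0.994727·0.22 = 0.987725
P(distant siren | barking, passing raccoon, intruder) = 0.218840/0.987725 ≈ 0.2216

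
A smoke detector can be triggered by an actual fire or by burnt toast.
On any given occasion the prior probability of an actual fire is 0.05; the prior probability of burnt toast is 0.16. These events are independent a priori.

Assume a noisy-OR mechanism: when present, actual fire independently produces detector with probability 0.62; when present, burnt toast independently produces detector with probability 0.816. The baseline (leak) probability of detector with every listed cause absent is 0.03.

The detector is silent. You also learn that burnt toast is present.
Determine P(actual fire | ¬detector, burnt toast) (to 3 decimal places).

P(actual fire | ¬detector, burnt toast) ≈ 0.020

Under noisy-OR, P(detector | causes) = 1 − (1−0.03)·∏(1−qᵢ) over the active causes.
For the numerator, keep only actual fire=true terms: 0.067822*0.05 = 0.003391
Normalizer over all consistent configurations: 0.17848*0.95 + 0.067822*0.05 = 0.172947
P(actual fire | ¬detector, burnt toast) = 0.003391/0.172947 ≈ 0.020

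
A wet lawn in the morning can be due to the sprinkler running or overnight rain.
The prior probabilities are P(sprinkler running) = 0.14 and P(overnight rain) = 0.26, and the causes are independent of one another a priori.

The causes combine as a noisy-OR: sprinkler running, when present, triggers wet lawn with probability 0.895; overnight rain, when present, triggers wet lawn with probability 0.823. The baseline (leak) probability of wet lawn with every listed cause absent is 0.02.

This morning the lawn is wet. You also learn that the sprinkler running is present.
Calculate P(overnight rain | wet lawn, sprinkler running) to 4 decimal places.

Under noisy-OR, P(wet lawn | causes) = 1 − (1−0.02)·∏(1−qᵢ) over the active causes.
By total probability over both values of overnight rain:
  P(wet lawn | sprinkler running) = 0.8971×0.74 + 0.981787×0.26
        = 0.663854 + 0.255265 = 0.919119
Configurations with overnight rain contribute 0.255265, so
  P(overnight rain | wet lawn, sprinkler running) = 0.255265 / 0.919119 ≈ 0.2777

P(overnight rain | wet lawn, sprinkler running) ≈ 0.2777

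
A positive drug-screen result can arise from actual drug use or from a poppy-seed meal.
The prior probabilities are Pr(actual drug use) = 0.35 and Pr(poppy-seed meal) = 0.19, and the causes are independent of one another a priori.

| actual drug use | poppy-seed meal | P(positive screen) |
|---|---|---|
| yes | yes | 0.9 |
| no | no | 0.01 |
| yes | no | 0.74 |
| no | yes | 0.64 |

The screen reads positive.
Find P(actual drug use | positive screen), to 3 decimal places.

P(actual drug use | positive screen) ≈ 0.762

P(positive screen) = 0.01·0.65·0.81 + 0.64·0.65·0.19 + 0.74·0.35·0.81 + 0.9·0.35·0.19 = 0.005265 + 0.079040 + 0.209790 + 0.059850 = 0.353945
The actual drug use-present share is 0.209790 + 0.059850 = 0.269640.
So P(actual drug use | positive screen) = 0.269640/0.353945 ≈ 0.762.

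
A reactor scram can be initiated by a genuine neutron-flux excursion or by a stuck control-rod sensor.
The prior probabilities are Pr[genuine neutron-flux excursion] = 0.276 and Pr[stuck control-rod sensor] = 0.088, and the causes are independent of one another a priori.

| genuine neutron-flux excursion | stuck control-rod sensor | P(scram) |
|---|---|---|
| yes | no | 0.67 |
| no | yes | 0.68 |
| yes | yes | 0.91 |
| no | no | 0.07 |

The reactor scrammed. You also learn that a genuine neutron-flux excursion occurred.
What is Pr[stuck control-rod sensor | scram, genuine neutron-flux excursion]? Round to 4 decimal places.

Pr[stuck control-rod sensor | scram, genuine neutron-flux excursion] ≈ 0.1159

P(scram | genuine neutron-flux excursion) = 0.67*0.912 + 0.91*0.088 = 0.611040 + 0.080080 = 0.691120
The stuck control-rod sensor-present share is 0.91*0.088 = 0.080080.
Hence the posterior is 0.080080/0.691120 ≈ 0.1159.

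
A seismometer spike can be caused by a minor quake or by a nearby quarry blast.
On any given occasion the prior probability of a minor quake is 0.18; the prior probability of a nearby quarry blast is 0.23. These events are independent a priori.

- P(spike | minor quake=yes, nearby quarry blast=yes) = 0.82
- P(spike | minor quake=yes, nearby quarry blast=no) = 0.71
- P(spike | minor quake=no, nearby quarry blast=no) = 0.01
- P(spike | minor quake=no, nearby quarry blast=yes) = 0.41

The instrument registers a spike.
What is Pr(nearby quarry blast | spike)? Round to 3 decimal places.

Pr(nearby quarry blast | spike) ≈ 0.515

For the numerator, keep only nearby quarry blast=true terms: 0.077326 + 0.033948 = 0.111274
Normalizer over all consistent configurations: 0.01*0.82*0.77 + 0.41*0.82*0.23 + 0.71*0.18*0.77 + 0.82*0.18*0.23 = 0.215994
P(nearby quarry blast | spike) = 0.111274/0.215994 ≈ 0.515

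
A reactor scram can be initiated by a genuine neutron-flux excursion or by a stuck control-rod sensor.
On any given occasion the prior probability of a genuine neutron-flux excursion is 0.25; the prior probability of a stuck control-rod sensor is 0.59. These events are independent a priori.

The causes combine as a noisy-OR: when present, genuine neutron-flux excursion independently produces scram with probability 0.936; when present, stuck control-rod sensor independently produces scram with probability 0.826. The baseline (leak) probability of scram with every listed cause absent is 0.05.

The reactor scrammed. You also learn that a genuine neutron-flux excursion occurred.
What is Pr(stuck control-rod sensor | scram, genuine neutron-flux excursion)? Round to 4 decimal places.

Pr(stuck control-rod sensor | scram, genuine neutron-flux excursion) ≈ 0.6025

Under noisy-OR, P(scram | causes) = 1 − (1−0.05)·∏(1−qᵢ) over the active causes.
Enumerate both values of stuck control-rod sensor and weight by the priors:
  P(scram | genuine neutron-flux excursion) = 0.9392×0.41 + 0.989421×0.59
        = 0.385072 + 0.583758 = 0.968830
The terms with stuck control-rod sensor present sum to 0.583758, so
  P(stuck control-rod sensor | scram, genuine neutron-flux excursion) = 0.583758 / 0.968830 ≈ 0.6025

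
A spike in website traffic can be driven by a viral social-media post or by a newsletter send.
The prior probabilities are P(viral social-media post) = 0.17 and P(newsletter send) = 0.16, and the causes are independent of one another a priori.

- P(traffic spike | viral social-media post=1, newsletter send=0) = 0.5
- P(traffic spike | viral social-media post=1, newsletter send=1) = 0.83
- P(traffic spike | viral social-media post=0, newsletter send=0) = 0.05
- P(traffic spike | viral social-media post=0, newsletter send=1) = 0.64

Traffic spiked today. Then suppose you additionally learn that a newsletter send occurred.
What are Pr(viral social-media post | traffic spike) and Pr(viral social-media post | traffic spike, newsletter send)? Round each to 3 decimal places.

P(traffic spike) = 0.05·0.83·0.84 + 0.64·0.83·0.16 + 0.5·0.17·0.84 + 0.83·0.17·0.16 = 0.034860 + 0.084992 + 0.071400 + 0.022576 = 0.213828
Of this, 0.093976 comes from 0.071400 + 0.022576 (the viral social-media post=true cases).
Hence the posterior is 0.093976/0.213828 ≈ 0.439.

Now condition on the additional information:
P(traffic spike | newsletter send) = 0.64*0.83 + 0.83*0.17 = 0.531200 + 0.141100 = 0.672300
Restricting to configurations with viral social-media post present: 0.83*0.17 = 0.141100.
So P(viral social-media post | traffic spike, newsletter send) = 0.141100/0.672300 ≈ 0.210.
This is intercausal reasoning (explaining away): once newsletter send accounts for the traffic spike, viral social-media post becomes less likely.

Pr(viral social-media post | traffic spike) ≈ 0.439; Pr(viral social-media post | traffic spike, newsletter send) ≈ 0.210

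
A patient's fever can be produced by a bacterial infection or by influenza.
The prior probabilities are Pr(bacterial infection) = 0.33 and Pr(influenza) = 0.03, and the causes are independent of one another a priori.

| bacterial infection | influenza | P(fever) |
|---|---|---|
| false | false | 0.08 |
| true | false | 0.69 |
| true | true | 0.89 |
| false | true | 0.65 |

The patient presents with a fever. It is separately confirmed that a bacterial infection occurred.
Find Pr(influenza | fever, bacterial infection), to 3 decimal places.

For the numerator, keep only influenza=true terms: 0.89*0.03 = 0.026700
The normalizing constant is 0.69*0.97 + 0.89*0.03 = 0.696000
Posterior = 0.026700 / 0.696000 ≈ 0.038

Pr(influenza | fever, bacterial infection) ≈ 0.038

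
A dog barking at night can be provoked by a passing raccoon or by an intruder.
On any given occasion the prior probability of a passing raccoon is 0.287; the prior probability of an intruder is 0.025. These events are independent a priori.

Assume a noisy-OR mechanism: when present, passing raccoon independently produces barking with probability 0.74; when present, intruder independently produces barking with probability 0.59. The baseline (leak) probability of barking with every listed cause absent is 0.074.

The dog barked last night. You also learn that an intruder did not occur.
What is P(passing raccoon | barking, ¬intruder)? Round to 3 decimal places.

P(passing raccoon | barking, ¬intruder) ≈ 0.805

Under noisy-OR, P(barking | causes) = 1 − (1−0.074)·∏(1−qᵢ) over the active causes.
Numerator (weight on configurations with passing raccoon): 0.75924×0.287 = 0.217902
Normalizer over all consistent configurations: 0.074×0.713 + 0.75924×0.287 = 0.270664
P(passing raccoon | barking, ¬intruder) = 0.217902/0.270664 ≈ 0.805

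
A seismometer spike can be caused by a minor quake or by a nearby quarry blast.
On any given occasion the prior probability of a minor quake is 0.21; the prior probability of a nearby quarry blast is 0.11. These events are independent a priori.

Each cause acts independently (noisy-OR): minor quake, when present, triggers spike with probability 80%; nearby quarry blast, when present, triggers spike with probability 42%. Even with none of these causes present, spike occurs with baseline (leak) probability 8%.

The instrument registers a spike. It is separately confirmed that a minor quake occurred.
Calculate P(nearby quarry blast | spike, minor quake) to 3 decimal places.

Under noisy-OR, P(spike | causes) = 1 − (1−0.08)·∏(1−qᵢ) over the active causes.
By total probability over both values of nearby quarry blast:
  P(spike | minor quake) = 0.816·0.89 + 0.89328·0.11
        = 0.726240 + 0.098261 = 0.824501
Keeping only the nearby quarry blast-present terms gives 0.098261, so
  P(nearby quarry blast | spike, minor quake) = 0.098261 / 0.824501 ≈ 0.119

P(nearby quarry blast | spike, minor quake) ≈ 0.119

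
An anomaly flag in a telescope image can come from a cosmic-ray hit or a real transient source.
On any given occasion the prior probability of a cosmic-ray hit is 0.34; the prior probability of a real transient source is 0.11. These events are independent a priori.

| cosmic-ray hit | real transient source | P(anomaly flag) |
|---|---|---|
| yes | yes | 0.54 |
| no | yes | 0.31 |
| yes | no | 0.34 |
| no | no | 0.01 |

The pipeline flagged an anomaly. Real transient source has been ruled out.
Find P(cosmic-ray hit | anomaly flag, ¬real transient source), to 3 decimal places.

By total probability over both values of cosmic-ray hit:
  P(anomaly flag | ¬real transient source) = 0.01·0.66 + 0.34·0.34
        = 0.006600 + 0.115600 = 0.122200
The terms with cosmic-ray hit present sum to 0.115600, so
  P(cosmic-ray hit | anomaly flag, ¬real transient source) = 0.115600 / 0.122200 ≈ 0.946

P(cosmic-ray hit | anomaly flag, ¬real transient source) ≈ 0.946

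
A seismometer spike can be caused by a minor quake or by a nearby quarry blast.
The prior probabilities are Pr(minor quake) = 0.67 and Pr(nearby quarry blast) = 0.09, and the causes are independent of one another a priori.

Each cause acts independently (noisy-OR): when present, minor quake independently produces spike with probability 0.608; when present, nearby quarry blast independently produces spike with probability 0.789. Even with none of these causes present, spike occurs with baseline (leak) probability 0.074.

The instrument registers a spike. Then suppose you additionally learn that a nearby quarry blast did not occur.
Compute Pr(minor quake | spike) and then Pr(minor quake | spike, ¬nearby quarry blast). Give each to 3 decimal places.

Pr(minor quake | spike) ≈ 0.906; Pr(minor quake | spike, ¬nearby quarry blast) ≈ 0.946

Under noisy-OR, P(spike | causes) = 1 − (1−0.074)·∏(1−qᵢ) over the active causes.
Numerator (weight on configurations with minor quake): 0.388384 + 0.055682 = 0.444066
The normalizing constant is 0.074·0.33·0.91 + 0.804614·0.33·0.09 + 0.637008·0.67·0.91 + 0.923409·0.67·0.09 = 0.490185
P(minor quake | spike) = 0.444066/0.490185 ≈ 0.906

Now also conditioning on nearby quarry blast≠true:
Numerator (weight on configurations with minor quake): 0.637008·0.67 = 0.426795
Normalizer over all consistent configurations: 0.074·0.33 + 0.637008·0.67 = 0.451215
Posterior = 0.426795 / 0.451215 ≈ 0.946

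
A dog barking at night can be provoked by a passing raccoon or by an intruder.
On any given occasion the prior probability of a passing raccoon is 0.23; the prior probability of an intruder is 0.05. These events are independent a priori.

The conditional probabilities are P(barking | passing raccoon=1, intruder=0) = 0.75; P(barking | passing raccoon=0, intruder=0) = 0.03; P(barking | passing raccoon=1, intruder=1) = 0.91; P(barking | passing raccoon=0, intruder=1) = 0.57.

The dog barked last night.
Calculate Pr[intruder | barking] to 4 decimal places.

Pr[intruder | barking] ≈ 0.1485

P(barking) = 0.03·0.77·0.95 + 0.57·0.77·0.05 + 0.75·0.23·0.95 + 0.91·0.23·0.05 = 0.021945 + 0.021945 + 0.163875 + 0.010465 = 0.218230
Of this, 0.032410 comes from 0.021945 + 0.010465 (the intruder=true cases).
P(intruder | barking) = 0.032410 / 0.218230 ≈ 0.1485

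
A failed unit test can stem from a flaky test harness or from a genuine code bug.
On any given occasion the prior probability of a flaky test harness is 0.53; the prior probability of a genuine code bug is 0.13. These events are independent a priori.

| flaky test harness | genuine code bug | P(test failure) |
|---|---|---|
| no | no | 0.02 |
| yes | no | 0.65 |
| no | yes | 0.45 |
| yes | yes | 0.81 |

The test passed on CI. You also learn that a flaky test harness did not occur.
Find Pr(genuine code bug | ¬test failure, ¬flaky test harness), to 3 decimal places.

P(¬test failure | ¬flaky test harness) = 0.98*0.87 + 0.55*0.13 = 0.852600 + 0.071500 = 0.924100
The genuine code bug-present share is 0.55*0.13 = 0.071500.
Hence the posterior is 0.071500/0.924100 ≈ 0.077.

Pr(genuine code bug | ¬test failure, ¬flaky test harness) ≈ 0.077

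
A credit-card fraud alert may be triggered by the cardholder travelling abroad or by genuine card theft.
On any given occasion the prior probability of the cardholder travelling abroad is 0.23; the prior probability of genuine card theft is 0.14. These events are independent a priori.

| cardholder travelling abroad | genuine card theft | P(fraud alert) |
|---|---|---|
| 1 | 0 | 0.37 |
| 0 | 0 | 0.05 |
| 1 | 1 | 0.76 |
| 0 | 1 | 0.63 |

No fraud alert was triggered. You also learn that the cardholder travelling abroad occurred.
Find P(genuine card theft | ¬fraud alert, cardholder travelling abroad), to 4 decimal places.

P(genuine card theft | ¬fraud alert, cardholder travelling abroad) ≈ 0.0584

P(¬fraud alert | cardholder travelling abroad) = 0.63×0.86 + 0.24×0.14 = 0.541800 + 0.033600 = 0.575400
Restricting to configurations with genuine card theft present: 0.24×0.14 = 0.033600.
P(genuine card theft | ¬fraud alert, cardholder travelling abroad) = 0.033600 / 0.575400 ≈ 0.0584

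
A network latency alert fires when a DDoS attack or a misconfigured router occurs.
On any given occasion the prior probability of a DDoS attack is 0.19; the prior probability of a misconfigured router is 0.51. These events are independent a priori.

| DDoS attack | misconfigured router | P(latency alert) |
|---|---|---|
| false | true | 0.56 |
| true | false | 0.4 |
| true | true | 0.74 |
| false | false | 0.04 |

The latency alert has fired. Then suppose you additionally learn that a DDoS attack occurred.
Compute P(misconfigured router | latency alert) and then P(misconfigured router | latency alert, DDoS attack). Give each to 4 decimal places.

P(misconfigured router | latency alert) ≈ 0.8509; P(misconfigured router | latency alert, DDoS attack) ≈ 0.6582

Weight on misconfigured router=true, given the evidence: 0.231336 + 0.071706 = 0.303042
Normalizer over all consistent configurations: 0.04×0.81×0.49 + 0.56×0.81×0.51 + 0.4×0.19×0.49 + 0.74×0.19×0.51 = 0.356158
P(misconfigured router | latency alert) = 0.303042/0.356158 ≈ 0.8509

With the extra evidence:
P(latency alert | DDoS attack) = 0.4×0.49 + 0.74×0.51 = 0.196000 + 0.377400 = 0.573400
Restricting to configurations with misconfigured router present: 0.74×0.51 = 0.377400.
So P(misconfigured router | latency alert, DDoS attack) = 0.377400/0.573400 ≈ 0.6582.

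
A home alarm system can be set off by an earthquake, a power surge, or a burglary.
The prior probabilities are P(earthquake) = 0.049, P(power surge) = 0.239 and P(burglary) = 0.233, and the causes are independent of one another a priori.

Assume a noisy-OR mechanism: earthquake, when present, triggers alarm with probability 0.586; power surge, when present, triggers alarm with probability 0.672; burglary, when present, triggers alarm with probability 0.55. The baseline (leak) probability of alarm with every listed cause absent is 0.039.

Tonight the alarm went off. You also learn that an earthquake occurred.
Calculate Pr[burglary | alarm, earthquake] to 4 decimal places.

Pr[burglary | alarm, earthquake] ≈ 0.2793

Under noisy-OR, P(alarm | causes) = 1 − (1−0.039)·∏(1−qᵢ) over the active causes.
By total probability over the 4 (power surge, burglary) configurations:
  P(alarm | earthquake) = 0.602146×0.761×0.767 + 0.820966×0.761×0.233 + 0.869504×0.239×0.767 + 0.941277×0.239×0.233
        = 0.351465 + 0.145568 + 0.159391 + 0.052417 = 0.708841
Configurations with burglary contribute 0.197985, so
  P(burglary | alarm, earthquake) = 0.197985 / 0.708841 ≈ 0.2793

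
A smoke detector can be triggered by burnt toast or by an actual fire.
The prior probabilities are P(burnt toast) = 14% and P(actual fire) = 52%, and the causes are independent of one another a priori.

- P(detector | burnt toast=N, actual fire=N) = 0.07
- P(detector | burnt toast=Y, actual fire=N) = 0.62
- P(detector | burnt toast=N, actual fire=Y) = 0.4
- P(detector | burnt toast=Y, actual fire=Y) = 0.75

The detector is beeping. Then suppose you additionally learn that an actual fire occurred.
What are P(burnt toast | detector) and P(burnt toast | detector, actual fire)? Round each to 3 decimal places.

Sum P(detector|·) weighted by the priors over the 4 (burnt toast, actual fire) configurations:
  P(detector) = 0.07·0.86·0.48 + 0.4·0.86·0.52 + 0.62·0.14·0.48 + 0.75·0.14·0.52
        = 0.028896 + 0.178880 + 0.041664 + 0.054600 = 0.304040
Keeping only the burnt toast-present terms gives 0.096264, so
  P(burnt toast | detector) = 0.096264 / 0.304040 ≈ 0.317

Now also conditioning on actual fire=true:
Weight on burnt toast=true, given the evidence: 0.75*0.14 = 0.105000
Normalizer over all consistent configurations: 0.4*0.86 + 0.75*0.14 = 0.449000
P(burnt toast | detector, actual fire) = 0.105000/0.449000 ≈ 0.234
The drop from 0.317 to 0.234 is the explaining-away (discounting) effect.

P(burnt toast | detector) ≈ 0.317; P(burnt toast | detector, actual fire) ≈ 0.234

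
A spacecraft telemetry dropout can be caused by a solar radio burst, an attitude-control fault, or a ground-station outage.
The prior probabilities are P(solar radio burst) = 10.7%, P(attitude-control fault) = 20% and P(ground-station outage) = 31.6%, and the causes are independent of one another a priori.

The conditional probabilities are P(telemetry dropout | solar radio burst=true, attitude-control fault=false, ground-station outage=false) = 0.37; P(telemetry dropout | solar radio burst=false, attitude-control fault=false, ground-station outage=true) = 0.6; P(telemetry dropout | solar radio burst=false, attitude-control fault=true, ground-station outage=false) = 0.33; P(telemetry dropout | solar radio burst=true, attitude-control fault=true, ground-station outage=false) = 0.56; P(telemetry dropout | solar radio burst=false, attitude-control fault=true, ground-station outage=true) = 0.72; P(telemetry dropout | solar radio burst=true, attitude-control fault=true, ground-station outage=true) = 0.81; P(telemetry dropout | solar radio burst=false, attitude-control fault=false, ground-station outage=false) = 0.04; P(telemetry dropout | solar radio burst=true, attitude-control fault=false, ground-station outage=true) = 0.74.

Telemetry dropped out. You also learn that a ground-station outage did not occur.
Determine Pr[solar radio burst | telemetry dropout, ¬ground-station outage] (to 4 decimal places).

P(telemetry dropout | ¬ground-station outage) = 0.04·0.893·0.8 + 0.33·0.893·0.2 + 0.37·0.107·0.8 + 0.56·0.107·0.2 = 0.028576 + 0.058938 + 0.031672 + 0.011984 = 0.131170
Of this, 0.043656 comes from 0.031672 + 0.011984 (the solar radio burst=true cases).
P(solar radio burst | telemetry dropout, ¬ground-station outage) = 0.043656 / 0.131170 ≈ 0.3328

Pr[solar radio burst | telemetry dropout, ¬ground-station outage] ≈ 0.3328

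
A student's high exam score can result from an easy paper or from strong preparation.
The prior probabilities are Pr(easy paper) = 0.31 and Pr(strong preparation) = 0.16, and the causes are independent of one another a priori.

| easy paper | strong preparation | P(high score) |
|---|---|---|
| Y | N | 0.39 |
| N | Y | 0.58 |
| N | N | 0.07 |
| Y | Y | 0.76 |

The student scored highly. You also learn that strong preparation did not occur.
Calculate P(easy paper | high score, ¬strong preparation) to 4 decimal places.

Weight on easy paper=true, given the evidence: 0.39·0.31 = 0.120900
Normalizer over all consistent configurations: 0.07·0.69 + 0.39·0.31 = 0.169200
P(easy paper | high score, ¬strong preparation) = 0.120900/0.169200 ≈ 0.7145

P(easy paper | high score, ¬strong preparation) ≈ 0.7145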